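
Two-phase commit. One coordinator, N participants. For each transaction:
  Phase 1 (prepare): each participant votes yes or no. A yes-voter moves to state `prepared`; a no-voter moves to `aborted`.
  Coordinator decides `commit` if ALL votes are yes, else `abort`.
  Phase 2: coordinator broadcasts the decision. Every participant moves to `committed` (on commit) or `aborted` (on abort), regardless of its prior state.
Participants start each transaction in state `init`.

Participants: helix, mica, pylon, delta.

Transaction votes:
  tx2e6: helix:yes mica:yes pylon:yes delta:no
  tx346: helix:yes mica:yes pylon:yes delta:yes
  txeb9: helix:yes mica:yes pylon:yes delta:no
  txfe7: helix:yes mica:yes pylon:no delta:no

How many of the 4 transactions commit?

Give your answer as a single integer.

tx2e6: no from delta -> abort (commits=0)
tx346: all yes -> commit (commits=1)
txeb9: no from delta -> abort (commits=1)
txfe7: no from pylon, delta -> abort (commits=1)

Answer: 1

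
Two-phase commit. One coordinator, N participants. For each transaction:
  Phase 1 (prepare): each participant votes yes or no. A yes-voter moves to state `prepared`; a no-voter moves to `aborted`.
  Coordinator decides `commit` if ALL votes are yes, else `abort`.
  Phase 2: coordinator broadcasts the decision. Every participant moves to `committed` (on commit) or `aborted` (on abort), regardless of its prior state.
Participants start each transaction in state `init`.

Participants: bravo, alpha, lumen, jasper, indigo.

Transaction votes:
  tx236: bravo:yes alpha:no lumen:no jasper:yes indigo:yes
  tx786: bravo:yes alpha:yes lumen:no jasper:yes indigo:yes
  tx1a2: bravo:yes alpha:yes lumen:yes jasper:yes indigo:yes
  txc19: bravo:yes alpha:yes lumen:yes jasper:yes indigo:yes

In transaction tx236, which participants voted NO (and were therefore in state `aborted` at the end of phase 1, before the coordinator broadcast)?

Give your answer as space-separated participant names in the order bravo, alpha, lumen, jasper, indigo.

Answer: alpha lumen

Derivation:
Txn tx236 phase 1: bravo yes -> prepared; alpha no -> aborted; lumen no -> aborted; jasper yes -> prepared; indigo yes -> prepared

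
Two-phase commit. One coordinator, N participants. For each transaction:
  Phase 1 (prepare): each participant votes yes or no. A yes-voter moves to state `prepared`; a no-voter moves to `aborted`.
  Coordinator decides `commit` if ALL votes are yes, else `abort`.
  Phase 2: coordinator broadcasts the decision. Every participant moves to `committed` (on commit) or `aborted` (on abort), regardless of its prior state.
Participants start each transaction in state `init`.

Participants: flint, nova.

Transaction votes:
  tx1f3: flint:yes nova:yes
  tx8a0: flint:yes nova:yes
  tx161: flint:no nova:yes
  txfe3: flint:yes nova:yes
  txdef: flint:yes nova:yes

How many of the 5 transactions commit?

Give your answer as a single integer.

tx1f3: all yes -> commit (commits=1)
tx8a0: all yes -> commit (commits=2)
tx161: no from flint -> abort (commits=2)
txfe3: all yes -> commit (commits=3)
txdef: all yes -> commit (commits=4)

Answer: 4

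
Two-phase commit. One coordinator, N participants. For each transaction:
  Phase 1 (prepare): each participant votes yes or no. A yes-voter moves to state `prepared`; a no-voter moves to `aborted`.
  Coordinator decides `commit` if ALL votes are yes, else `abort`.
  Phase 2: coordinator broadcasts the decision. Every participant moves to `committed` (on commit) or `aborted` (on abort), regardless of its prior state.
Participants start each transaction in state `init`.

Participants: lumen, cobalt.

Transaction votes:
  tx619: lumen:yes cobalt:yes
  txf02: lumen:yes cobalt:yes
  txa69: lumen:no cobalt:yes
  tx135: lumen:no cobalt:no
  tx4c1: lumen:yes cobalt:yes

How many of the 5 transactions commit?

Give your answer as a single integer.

tx619: all yes -> commit (commits=1)
txf02: all yes -> commit (commits=2)
txa69: no from lumen -> abort (commits=2)
tx135: no from lumen, cobalt -> abort (commits=2)
tx4c1: all yes -> commit (commits=3)

Answer: 3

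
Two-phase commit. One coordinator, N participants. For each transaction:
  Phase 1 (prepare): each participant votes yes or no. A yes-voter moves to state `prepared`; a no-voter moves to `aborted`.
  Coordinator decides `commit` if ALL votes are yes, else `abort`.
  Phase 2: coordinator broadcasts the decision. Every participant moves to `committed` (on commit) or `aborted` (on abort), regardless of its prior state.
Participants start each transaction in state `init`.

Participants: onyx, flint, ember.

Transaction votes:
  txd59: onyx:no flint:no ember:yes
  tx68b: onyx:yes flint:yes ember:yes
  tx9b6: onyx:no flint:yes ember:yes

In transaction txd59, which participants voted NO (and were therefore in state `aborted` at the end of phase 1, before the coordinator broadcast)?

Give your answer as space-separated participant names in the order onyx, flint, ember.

Answer: onyx flint

Derivation:
Txn txd59 phase 1: onyx no -> aborted; flint no -> aborted; ember yes -> prepared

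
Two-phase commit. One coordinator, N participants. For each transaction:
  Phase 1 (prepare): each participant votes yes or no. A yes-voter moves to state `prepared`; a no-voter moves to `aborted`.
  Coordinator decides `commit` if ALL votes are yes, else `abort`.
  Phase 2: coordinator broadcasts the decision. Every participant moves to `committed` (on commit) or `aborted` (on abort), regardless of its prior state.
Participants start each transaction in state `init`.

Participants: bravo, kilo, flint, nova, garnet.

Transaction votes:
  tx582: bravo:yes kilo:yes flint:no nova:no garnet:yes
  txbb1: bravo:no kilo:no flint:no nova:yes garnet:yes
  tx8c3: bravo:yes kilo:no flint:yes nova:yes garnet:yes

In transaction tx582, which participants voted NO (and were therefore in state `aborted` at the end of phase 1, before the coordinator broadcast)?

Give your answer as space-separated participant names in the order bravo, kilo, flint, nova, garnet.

Answer: flint nova

Derivation:
Txn tx582 phase 1: bravo yes -> prepared; kilo yes -> prepared; flint no -> aborted; nova no -> aborted; garnet yes -> prepared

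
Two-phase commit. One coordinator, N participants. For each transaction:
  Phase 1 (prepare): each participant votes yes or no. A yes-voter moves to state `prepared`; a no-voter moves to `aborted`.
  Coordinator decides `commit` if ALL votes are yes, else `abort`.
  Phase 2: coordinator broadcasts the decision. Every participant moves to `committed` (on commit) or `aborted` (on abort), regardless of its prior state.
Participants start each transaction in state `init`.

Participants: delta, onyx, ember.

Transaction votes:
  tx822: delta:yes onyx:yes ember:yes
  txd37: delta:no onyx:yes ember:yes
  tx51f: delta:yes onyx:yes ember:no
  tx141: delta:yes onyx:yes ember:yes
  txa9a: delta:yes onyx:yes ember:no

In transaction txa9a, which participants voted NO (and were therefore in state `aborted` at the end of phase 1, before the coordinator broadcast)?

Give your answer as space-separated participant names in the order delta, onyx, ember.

Answer: ember

Derivation:
Txn txa9a phase 1: delta yes -> prepared; onyx yes -> prepared; ember no -> aborted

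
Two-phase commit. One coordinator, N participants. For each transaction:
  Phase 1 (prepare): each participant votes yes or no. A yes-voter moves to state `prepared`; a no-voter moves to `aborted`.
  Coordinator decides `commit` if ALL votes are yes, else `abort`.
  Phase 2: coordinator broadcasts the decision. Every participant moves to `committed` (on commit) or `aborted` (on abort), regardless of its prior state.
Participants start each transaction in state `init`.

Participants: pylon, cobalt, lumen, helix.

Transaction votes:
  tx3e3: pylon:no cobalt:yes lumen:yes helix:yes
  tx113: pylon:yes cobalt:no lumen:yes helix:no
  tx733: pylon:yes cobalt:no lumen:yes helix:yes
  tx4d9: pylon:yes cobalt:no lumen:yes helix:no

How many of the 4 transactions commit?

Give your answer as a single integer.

Answer: 0

Derivation:
tx3e3: no from pylon -> abort (commits=0)
tx113: no from cobalt, helix -> abort (commits=0)
tx733: no from cobalt -> abort (commits=0)
tx4d9: no from cobalt, helix -> abort (commits=0)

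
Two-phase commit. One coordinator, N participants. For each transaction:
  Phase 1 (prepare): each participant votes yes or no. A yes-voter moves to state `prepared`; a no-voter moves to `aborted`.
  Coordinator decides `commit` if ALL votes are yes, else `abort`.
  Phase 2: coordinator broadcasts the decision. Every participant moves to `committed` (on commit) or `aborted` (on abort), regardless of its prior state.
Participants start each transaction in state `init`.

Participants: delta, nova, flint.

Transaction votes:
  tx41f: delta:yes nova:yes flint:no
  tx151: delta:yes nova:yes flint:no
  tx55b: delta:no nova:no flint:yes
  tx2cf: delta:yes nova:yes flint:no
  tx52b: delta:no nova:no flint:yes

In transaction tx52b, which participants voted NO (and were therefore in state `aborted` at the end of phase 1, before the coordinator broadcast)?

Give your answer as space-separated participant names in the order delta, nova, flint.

Answer: delta nova

Derivation:
Txn tx52b phase 1: delta no -> aborted; nova no -> aborted; flint yes -> prepared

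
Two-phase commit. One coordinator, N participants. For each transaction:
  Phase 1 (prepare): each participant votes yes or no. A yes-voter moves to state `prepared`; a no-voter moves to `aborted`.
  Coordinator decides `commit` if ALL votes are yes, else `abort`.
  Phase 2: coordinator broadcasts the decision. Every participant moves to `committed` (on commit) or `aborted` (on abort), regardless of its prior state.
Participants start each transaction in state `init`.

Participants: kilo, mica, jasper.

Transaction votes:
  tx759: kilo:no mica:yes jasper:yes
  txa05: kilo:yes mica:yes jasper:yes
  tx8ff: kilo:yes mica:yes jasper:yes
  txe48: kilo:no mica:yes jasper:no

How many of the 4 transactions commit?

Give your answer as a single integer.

Answer: 2

Derivation:
tx759: no from kilo -> abort (commits=0)
txa05: all yes -> commit (commits=1)
tx8ff: all yes -> commit (commits=2)
txe48: no from kilo, jasper -> abort (commits=2)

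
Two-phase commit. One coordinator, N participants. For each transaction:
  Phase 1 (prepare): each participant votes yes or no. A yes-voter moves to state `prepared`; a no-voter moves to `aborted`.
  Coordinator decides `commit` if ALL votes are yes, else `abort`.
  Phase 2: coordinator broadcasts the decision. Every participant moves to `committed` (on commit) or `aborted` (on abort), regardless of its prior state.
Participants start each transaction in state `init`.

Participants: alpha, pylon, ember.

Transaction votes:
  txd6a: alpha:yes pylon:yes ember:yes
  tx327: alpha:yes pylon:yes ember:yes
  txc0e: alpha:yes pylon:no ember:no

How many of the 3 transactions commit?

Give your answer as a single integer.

Answer: 2

Derivation:
txd6a: all yes -> commit (commits=1)
tx327: all yes -> commit (commits=2)
txc0e: no from pylon, ember -> abort (commits=2)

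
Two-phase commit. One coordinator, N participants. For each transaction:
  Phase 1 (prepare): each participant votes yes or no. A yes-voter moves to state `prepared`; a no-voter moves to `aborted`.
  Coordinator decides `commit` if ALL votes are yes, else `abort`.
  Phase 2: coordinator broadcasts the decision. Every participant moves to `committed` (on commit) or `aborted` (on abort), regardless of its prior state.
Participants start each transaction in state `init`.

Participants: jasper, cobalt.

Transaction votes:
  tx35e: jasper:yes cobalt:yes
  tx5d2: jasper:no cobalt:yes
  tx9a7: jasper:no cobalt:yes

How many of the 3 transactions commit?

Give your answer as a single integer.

tx35e: all yes -> commit (commits=1)
tx5d2: no from jasper -> abort (commits=1)
tx9a7: no from jasper -> abort (commits=1)

Answer: 1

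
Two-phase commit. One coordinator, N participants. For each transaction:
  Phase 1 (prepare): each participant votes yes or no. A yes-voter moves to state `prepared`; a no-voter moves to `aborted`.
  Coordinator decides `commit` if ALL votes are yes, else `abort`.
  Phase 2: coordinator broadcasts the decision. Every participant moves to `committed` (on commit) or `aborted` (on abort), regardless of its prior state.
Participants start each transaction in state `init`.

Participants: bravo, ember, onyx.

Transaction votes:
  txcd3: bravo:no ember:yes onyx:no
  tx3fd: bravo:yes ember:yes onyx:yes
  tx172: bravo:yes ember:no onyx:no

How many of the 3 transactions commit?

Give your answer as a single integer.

Answer: 1

Derivation:
txcd3: no from bravo, onyx -> abort (commits=0)
tx3fd: all yes -> commit (commits=1)
tx172: no from ember, onyx -> abort (commits=1)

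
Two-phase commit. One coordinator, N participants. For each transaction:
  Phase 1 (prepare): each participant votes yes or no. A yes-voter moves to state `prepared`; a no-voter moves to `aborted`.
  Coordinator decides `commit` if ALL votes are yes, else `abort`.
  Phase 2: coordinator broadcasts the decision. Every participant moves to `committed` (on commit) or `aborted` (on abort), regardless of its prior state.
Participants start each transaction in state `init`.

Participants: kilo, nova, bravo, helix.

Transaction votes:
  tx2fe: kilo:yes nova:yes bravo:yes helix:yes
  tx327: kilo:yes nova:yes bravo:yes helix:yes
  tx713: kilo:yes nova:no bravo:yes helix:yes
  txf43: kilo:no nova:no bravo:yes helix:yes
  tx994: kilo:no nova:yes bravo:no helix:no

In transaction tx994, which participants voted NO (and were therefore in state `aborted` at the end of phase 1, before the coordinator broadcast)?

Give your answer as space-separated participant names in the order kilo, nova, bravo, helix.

Txn tx994 phase 1: kilo no -> aborted; nova yes -> prepared; bravo no -> aborted; helix no -> aborted

Answer: kilo bravo helix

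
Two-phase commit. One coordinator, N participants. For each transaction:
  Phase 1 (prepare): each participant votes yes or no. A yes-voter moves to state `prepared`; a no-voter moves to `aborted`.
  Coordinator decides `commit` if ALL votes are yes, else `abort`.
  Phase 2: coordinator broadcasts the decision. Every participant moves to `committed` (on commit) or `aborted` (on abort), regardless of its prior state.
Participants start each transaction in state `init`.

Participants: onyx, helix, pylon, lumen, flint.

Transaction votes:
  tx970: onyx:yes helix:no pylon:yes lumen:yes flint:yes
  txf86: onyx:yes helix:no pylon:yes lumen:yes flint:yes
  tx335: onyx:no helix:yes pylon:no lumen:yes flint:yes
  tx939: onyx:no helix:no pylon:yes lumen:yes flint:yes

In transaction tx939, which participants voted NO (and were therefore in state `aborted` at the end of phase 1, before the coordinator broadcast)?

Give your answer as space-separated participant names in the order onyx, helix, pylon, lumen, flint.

Txn tx939 phase 1: onyx no -> aborted; helix no -> aborted; pylon yes -> prepared; lumen yes -> prepared; flint yes -> prepared

Answer: onyx helix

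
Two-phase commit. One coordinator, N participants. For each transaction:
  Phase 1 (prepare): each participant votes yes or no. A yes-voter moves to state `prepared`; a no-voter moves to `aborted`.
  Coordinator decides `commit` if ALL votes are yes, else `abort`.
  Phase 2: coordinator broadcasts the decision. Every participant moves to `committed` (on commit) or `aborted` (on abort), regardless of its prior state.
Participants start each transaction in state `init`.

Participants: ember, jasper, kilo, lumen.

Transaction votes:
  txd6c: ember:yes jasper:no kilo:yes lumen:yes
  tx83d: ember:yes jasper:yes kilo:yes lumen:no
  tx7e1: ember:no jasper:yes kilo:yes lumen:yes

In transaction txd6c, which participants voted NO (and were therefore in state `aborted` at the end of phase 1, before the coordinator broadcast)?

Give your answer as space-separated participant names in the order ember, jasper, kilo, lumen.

Answer: jasper

Derivation:
Txn txd6c phase 1: ember yes -> prepared; jasper no -> aborted; kilo yes -> prepared; lumen yes -> prepared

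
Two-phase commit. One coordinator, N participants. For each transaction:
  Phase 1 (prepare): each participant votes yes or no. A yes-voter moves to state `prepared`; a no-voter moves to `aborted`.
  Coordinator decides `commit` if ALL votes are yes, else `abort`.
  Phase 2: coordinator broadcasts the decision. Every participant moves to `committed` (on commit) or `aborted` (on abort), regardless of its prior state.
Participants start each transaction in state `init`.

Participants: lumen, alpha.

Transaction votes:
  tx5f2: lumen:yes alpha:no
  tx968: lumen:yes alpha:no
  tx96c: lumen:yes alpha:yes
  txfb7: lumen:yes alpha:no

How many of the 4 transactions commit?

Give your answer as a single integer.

tx5f2: no from alpha -> abort (commits=0)
tx968: no from alpha -> abort (commits=0)
tx96c: all yes -> commit (commits=1)
txfb7: no from alpha -> abort (commits=1)

Answer: 1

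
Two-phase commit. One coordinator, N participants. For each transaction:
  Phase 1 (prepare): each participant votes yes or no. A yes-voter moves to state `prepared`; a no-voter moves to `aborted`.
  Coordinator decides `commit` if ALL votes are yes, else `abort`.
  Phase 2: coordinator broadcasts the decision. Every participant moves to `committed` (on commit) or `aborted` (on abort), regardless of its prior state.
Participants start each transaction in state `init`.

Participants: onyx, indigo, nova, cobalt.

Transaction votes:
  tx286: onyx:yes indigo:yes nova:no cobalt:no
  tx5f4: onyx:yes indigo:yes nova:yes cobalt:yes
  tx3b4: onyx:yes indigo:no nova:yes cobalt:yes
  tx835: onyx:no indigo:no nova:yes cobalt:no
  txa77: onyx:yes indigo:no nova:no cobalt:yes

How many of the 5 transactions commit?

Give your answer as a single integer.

Answer: 1

Derivation:
tx286: no from nova, cobalt -> abort (commits=0)
tx5f4: all yes -> commit (commits=1)
tx3b4: no from indigo -> abort (commits=1)
tx835: no from onyx, indigo, cobalt -> abort (commits=1)
txa77: no from indigo, nova -> abort (commits=1)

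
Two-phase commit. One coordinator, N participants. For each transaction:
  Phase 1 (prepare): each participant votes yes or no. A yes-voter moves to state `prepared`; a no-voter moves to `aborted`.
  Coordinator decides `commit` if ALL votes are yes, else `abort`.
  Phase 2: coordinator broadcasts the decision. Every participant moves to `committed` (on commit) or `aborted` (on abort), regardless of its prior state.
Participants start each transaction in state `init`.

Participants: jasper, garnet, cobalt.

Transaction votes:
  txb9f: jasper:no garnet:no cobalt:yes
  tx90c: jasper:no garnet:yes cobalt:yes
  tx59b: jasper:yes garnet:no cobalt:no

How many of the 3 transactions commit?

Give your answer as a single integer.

Answer: 0

Derivation:
txb9f: no from jasper, garnet -> abort (commits=0)
tx90c: no from jasper -> abort (commits=0)
tx59b: no from garnet, cobalt -> abort (commits=0)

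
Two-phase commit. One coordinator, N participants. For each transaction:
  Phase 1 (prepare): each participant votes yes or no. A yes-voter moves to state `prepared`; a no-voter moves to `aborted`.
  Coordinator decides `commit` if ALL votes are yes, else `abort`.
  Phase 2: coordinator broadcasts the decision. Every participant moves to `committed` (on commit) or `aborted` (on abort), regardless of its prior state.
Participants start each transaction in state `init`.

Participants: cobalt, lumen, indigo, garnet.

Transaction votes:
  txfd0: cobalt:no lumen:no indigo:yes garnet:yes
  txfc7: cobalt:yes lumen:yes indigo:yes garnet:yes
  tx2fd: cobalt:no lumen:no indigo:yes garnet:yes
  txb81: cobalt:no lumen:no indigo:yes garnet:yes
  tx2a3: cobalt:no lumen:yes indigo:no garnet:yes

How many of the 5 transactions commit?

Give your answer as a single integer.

Answer: 1

Derivation:
txfd0: no from cobalt, lumen -> abort (commits=0)
txfc7: all yes -> commit (commits=1)
tx2fd: no from cobalt, lumen -> abort (commits=1)
txb81: no from cobalt, lumen -> abort (commits=1)
tx2a3: no from cobalt, indigo -> abort (commits=1)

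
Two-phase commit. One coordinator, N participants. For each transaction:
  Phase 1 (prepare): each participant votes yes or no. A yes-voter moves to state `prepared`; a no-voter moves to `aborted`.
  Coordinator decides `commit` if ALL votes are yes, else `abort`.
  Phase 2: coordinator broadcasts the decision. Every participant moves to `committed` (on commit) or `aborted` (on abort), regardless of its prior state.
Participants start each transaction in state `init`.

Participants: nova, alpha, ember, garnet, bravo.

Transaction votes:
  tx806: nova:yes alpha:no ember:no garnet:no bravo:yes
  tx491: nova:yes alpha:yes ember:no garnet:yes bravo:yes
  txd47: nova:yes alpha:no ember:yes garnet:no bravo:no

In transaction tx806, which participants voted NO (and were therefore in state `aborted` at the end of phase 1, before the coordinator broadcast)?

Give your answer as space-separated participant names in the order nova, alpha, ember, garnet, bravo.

Answer: alpha ember garnet

Derivation:
Txn tx806 phase 1: nova yes -> prepared; alpha no -> aborted; ember no -> aborted; garnet no -> aborted; bravo yes -> prepared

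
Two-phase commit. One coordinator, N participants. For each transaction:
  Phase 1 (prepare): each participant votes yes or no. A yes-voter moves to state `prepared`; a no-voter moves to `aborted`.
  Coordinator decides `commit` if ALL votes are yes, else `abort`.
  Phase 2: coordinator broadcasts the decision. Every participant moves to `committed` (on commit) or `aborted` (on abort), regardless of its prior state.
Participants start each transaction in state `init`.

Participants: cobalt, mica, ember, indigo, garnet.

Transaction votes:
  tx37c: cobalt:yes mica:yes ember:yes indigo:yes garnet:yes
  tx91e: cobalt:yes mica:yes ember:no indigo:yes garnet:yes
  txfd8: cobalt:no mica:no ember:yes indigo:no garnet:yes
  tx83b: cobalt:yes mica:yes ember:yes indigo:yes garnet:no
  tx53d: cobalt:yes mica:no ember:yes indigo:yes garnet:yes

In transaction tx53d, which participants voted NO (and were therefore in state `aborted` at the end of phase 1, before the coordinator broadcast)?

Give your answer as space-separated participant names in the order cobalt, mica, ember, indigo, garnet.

Txn tx53d phase 1: cobalt yes -> prepared; mica no -> aborted; ember yes -> prepared; indigo yes -> prepared; garnet yes -> prepared

Answer: mica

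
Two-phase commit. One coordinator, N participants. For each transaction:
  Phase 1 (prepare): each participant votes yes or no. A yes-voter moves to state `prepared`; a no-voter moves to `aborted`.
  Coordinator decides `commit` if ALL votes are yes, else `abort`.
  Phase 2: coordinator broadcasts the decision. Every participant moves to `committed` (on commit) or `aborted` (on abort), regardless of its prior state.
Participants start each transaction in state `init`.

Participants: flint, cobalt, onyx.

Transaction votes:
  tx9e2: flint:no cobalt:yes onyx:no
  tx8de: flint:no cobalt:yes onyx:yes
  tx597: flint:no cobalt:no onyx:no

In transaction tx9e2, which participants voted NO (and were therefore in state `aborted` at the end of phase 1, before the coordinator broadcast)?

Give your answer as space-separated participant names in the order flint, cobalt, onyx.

Answer: flint onyx

Derivation:
Txn tx9e2 phase 1: flint no -> aborted; cobalt yes -> prepared; onyx no -> aborted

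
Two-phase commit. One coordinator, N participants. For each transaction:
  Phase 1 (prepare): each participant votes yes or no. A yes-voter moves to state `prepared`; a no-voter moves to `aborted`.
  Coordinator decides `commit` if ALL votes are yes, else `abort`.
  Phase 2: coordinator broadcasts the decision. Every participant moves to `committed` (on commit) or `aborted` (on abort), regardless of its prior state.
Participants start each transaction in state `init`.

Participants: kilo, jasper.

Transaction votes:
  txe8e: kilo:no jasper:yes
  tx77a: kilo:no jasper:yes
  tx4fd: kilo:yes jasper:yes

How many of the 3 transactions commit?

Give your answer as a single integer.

Answer: 1

Derivation:
txe8e: no from kilo -> abort (commits=0)
tx77a: no from kilo -> abort (commits=0)
tx4fd: all yes -> commit (commits=1)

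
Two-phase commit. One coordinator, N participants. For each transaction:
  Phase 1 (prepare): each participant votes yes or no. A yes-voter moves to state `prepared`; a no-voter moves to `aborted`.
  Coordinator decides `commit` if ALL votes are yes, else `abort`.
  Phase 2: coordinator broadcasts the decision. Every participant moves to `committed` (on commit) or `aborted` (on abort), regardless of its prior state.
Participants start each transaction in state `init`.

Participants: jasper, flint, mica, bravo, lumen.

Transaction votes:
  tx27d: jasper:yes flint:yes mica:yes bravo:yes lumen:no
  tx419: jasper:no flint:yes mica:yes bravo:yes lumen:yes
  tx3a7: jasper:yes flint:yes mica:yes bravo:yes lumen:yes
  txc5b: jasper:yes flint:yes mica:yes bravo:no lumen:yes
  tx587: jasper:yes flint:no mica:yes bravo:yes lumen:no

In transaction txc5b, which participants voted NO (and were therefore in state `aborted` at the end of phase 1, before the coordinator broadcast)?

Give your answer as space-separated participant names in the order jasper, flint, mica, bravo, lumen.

Txn txc5b phase 1: jasper yes -> prepared; flint yes -> prepared; mica yes -> prepared; bravo no -> aborted; lumen yes -> prepared

Answer: bravo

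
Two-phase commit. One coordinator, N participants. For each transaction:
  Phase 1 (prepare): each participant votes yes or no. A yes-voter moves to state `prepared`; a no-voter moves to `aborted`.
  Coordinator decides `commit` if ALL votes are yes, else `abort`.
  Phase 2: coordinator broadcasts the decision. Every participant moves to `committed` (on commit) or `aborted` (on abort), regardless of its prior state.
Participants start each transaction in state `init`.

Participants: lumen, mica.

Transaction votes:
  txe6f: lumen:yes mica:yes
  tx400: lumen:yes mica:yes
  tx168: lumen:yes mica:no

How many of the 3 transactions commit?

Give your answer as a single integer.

txe6f: all yes -> commit (commits=1)
tx400: all yes -> commit (commits=2)
tx168: no from mica -> abort (commits=2)

Answer: 2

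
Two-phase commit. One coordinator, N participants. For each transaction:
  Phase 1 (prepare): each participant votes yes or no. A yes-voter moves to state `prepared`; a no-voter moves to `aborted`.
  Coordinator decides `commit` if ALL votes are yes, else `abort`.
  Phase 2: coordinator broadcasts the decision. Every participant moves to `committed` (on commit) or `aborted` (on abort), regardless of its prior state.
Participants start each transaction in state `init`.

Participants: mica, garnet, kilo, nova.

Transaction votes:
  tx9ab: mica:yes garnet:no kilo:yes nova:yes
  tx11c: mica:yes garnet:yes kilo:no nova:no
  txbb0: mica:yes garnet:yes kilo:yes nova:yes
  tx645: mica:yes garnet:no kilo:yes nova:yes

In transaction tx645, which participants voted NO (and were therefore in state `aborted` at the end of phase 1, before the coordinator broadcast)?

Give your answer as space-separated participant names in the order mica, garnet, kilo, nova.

Txn tx645 phase 1: mica yes -> prepared; garnet no -> aborted; kilo yes -> prepared; nova yes -> prepared

Answer: garnet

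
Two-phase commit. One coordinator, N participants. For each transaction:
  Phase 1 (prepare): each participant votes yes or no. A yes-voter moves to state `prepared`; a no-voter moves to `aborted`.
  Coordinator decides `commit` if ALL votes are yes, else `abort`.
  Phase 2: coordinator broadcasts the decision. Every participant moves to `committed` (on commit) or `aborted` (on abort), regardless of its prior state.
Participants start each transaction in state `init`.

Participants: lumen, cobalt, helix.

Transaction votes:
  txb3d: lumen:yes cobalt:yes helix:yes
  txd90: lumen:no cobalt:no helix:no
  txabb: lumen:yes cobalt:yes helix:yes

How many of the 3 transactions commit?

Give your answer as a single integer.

Answer: 2

Derivation:
txb3d: all yes -> commit (commits=1)
txd90: no from lumen, cobalt, helix -> abort (commits=1)
txabb: all yes -> commit (commits=2)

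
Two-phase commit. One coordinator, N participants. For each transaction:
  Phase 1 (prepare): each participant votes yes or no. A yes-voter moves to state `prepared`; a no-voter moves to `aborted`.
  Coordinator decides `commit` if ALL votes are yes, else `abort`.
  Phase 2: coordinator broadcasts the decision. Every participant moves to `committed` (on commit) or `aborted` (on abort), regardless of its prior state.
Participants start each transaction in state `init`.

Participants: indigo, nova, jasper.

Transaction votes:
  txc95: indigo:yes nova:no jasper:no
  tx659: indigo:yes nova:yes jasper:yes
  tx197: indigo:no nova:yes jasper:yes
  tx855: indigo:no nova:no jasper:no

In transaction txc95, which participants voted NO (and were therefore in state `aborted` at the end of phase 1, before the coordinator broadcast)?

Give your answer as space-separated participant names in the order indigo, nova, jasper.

Answer: nova jasper

Derivation:
Txn txc95 phase 1: indigo yes -> prepared; nova no -> aborted; jasper no -> aborted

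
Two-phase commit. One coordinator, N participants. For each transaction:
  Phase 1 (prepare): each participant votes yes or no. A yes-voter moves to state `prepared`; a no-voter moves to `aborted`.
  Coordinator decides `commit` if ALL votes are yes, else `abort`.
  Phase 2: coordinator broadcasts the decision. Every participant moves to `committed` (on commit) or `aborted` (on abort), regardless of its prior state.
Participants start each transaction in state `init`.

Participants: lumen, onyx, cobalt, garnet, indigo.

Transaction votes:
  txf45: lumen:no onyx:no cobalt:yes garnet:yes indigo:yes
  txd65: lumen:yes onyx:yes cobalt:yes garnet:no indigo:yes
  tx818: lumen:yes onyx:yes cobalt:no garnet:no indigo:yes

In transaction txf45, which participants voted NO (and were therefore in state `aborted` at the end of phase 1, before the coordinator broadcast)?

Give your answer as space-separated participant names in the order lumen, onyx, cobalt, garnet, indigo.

Answer: lumen onyx

Derivation:
Txn txf45 phase 1: lumen no -> aborted; onyx no -> aborted; cobalt yes -> prepared; garnet yes -> prepared; indigo yes -> prepared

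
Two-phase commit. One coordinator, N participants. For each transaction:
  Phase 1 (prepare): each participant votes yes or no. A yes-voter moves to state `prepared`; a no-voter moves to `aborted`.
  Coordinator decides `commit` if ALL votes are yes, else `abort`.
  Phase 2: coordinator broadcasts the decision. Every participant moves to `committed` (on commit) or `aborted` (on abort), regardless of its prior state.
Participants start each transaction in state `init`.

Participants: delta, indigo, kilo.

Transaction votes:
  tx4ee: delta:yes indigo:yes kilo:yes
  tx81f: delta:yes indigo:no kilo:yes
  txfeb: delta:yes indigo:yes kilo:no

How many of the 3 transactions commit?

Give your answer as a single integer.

tx4ee: all yes -> commit (commits=1)
tx81f: no from indigo -> abort (commits=1)
txfeb: no from kilo -> abort (commits=1)

Answer: 1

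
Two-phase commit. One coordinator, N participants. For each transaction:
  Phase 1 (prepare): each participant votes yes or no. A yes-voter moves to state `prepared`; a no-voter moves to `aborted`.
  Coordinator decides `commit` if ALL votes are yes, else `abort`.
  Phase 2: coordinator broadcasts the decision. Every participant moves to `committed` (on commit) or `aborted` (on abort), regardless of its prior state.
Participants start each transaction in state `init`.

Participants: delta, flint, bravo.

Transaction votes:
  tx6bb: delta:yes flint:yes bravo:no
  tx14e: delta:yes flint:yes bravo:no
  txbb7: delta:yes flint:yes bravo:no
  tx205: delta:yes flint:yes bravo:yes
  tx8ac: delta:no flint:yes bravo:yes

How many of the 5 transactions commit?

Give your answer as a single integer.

tx6bb: no from bravo -> abort (commits=0)
tx14e: no from bravo -> abort (commits=0)
txbb7: no from bravo -> abort (commits=0)
tx205: all yes -> commit (commits=1)
tx8ac: no from delta -> abort (commits=1)

Answer: 1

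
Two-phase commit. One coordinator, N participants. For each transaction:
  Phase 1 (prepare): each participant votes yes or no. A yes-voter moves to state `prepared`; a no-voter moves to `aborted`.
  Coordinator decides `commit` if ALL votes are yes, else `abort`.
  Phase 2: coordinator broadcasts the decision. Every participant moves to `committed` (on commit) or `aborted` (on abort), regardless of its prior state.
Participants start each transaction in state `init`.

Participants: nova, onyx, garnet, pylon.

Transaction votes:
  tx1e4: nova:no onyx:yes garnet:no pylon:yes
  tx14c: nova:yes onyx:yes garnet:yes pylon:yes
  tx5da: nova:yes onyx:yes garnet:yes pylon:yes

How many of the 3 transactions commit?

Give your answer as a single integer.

Answer: 2

Derivation:
tx1e4: no from nova, garnet -> abort (commits=0)
tx14c: all yes -> commit (commits=1)
tx5da: all yes -> commit (commits=2)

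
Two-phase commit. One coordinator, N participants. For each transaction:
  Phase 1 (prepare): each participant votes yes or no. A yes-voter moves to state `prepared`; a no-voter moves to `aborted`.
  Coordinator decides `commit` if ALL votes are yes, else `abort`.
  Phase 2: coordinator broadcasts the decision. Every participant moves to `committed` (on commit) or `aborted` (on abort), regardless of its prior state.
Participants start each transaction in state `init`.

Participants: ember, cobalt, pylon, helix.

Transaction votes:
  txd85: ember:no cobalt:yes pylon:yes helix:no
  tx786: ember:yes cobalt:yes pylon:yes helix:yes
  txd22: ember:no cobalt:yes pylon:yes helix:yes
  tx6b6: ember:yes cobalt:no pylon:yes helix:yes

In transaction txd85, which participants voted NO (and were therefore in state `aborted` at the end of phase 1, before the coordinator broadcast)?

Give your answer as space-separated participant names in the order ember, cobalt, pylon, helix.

Answer: ember helix

Derivation:
Txn txd85 phase 1: ember no -> aborted; cobalt yes -> prepared; pylon yes -> prepared; helix no -> aborted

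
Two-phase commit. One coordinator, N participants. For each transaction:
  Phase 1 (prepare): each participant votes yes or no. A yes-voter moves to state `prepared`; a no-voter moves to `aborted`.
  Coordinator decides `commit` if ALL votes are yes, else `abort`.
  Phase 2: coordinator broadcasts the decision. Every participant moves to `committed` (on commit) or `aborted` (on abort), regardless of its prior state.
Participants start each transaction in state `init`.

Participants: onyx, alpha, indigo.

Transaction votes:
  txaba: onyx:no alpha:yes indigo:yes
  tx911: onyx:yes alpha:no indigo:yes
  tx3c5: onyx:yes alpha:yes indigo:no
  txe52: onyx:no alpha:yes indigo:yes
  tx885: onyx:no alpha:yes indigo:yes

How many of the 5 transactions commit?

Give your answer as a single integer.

Answer: 0

Derivation:
txaba: no from onyx -> abort (commits=0)
tx911: no from alpha -> abort (commits=0)
tx3c5: no from indigo -> abort (commits=0)
txe52: no from onyx -> abort (commits=0)
tx885: no from onyx -> abort (commits=0)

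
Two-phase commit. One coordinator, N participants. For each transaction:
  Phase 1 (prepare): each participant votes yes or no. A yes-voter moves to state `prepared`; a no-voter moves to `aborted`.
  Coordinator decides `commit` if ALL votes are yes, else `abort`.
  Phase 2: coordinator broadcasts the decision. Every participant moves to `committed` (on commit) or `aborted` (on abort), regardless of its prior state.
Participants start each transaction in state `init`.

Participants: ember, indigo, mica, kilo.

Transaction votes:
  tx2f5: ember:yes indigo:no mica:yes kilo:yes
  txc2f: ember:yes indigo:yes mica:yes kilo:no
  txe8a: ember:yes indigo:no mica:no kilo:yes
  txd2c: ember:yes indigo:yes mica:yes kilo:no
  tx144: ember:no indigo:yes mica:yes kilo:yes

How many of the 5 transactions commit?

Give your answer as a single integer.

Answer: 0

Derivation:
tx2f5: no from indigo -> abort (commits=0)
txc2f: no from kilo -> abort (commits=0)
txe8a: no from indigo, mica -> abort (commits=0)
txd2c: no from kilo -> abort (commits=0)
tx144: no from ember -> abort (commits=0)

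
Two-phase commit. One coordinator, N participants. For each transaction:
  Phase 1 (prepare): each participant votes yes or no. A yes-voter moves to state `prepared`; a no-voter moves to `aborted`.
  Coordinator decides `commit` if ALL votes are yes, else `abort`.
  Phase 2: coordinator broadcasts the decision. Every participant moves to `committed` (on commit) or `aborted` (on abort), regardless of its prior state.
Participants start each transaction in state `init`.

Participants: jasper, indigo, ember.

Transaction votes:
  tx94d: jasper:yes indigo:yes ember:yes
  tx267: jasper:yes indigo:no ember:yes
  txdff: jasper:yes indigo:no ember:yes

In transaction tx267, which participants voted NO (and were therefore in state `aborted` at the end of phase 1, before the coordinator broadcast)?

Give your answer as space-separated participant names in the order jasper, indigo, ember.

Answer: indigo

Derivation:
Txn tx267 phase 1: jasper yes -> prepared; indigo no -> aborted; ember yes -> prepared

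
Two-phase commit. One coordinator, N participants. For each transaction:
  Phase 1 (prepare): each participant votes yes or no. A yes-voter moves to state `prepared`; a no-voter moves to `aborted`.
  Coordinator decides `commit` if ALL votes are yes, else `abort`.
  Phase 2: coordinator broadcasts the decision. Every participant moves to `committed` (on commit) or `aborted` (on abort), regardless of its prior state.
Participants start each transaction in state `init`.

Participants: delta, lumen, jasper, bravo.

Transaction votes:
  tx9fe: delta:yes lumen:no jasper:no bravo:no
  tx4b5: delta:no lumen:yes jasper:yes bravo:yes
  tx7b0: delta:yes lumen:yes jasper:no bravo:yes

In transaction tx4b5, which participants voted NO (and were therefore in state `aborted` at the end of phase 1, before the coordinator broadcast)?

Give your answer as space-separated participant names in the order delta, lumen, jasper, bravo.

Txn tx4b5 phase 1: delta no -> aborted; lumen yes -> prepared; jasper yes -> prepared; bravo yes -> prepared

Answer: delta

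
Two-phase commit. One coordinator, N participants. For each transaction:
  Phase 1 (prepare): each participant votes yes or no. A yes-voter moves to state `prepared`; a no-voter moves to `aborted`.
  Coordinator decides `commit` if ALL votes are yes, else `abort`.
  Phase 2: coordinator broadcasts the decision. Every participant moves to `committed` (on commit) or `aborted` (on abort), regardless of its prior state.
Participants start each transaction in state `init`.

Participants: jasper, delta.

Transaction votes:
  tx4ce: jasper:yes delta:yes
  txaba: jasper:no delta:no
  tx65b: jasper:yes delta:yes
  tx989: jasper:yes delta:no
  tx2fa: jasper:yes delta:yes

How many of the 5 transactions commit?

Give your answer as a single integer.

Answer: 3

Derivation:
tx4ce: all yes -> commit (commits=1)
txaba: no from jasper, delta -> abort (commits=1)
tx65b: all yes -> commit (commits=2)
tx989: no from delta -> abort (commits=2)
tx2fa: all yes -> commit (commits=3)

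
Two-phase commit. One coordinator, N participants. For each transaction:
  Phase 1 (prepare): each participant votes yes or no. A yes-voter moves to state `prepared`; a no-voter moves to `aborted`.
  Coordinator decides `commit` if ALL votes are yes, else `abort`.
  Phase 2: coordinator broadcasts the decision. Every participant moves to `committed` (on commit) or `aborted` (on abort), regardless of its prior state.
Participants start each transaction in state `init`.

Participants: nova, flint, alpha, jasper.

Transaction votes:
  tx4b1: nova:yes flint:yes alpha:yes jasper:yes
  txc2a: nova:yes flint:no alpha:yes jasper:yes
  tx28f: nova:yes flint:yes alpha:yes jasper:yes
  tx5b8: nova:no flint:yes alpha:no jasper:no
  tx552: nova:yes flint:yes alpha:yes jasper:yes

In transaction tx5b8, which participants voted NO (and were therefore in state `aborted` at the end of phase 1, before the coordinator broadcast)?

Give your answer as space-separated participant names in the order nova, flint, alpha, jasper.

Answer: nova alpha jasper

Derivation:
Txn tx5b8 phase 1: nova no -> aborted; flint yes -> prepared; alpha no -> aborted; jasper no -> aborted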